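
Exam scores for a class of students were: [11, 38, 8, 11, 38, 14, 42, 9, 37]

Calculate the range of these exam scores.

34

Step 1: Identify the maximum value: max = 42
Step 2: Identify the minimum value: min = 8
Step 3: Range = max - min = 42 - 8 = 34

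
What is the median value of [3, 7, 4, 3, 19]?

4

Step 1: Sort the data in ascending order: [3, 3, 4, 7, 19]
Step 2: The number of values is n = 5.
Step 3: Since n is odd, the median is the middle value at position 3: 4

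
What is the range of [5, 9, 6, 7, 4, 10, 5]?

6

Step 1: Identify the maximum value: max = 10
Step 2: Identify the minimum value: min = 4
Step 3: Range = max - min = 10 - 4 = 6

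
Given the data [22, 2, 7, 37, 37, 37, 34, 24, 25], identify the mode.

37

Step 1: Count the frequency of each value:
  2: appears 1 time(s)
  7: appears 1 time(s)
  22: appears 1 time(s)
  24: appears 1 time(s)
  25: appears 1 time(s)
  34: appears 1 time(s)
  37: appears 3 time(s)
Step 2: The value 37 appears most frequently (3 times).
Step 3: Mode = 37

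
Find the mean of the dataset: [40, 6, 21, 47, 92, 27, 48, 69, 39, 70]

45.9

Step 1: Sum all values: 40 + 6 + 21 + 47 + 92 + 27 + 48 + 69 + 39 + 70 = 459
Step 2: Count the number of values: n = 10
Step 3: Mean = sum / n = 459 / 10 = 45.9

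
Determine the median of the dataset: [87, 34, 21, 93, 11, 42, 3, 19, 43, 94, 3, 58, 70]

42

Step 1: Sort the data in ascending order: [3, 3, 11, 19, 21, 34, 42, 43, 58, 70, 87, 93, 94]
Step 2: The number of values is n = 13.
Step 3: Since n is odd, the median is the middle value at position 7: 42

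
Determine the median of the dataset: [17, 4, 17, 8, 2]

8

Step 1: Sort the data in ascending order: [2, 4, 8, 17, 17]
Step 2: The number of values is n = 5.
Step 3: Since n is odd, the median is the middle value at position 3: 8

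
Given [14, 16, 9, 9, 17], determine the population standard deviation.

3.4059

Step 1: Compute the mean: 13
Step 2: Sum of squared deviations from the mean: 58
Step 3: Population variance = 58 / 5 = 11.6
Step 4: Standard deviation = sqrt(11.6) = 3.4059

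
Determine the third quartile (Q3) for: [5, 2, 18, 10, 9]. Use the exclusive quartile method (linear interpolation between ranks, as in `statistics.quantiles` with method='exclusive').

14

Step 1: Sort the data: [2, 5, 9, 10, 18]
Step 2: n = 5
Step 3: Using the exclusive quartile method:
  Q1 = 3.5
  Q2 (median) = 9
  Q3 = 14
  IQR = Q3 - Q1 = 14 - 3.5 = 10.5
Step 4: Q3 = 14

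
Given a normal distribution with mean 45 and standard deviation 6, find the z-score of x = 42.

-0.5

Step 1: Recall the z-score formula: z = (x - mu) / sigma
Step 2: Substitute values: z = (42 - 45) / 6
Step 3: z = -3 / 6 = -0.5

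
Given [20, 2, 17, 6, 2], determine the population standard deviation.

7.6315

Step 1: Compute the mean: 9.4
Step 2: Sum of squared deviations from the mean: 291.2
Step 3: Population variance = 291.2 / 5 = 58.24
Step 4: Standard deviation = sqrt(58.24) = 7.6315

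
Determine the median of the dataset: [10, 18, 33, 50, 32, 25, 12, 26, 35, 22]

25.5

Step 1: Sort the data in ascending order: [10, 12, 18, 22, 25, 26, 32, 33, 35, 50]
Step 2: The number of values is n = 10.
Step 3: Since n is even, the median is the average of positions 5 and 6:
  Median = (25 + 26) / 2 = 25.5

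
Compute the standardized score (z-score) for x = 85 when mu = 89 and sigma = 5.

-0.8

Step 1: Recall the z-score formula: z = (x - mu) / sigma
Step 2: Substitute values: z = (85 - 89) / 5
Step 3: z = -4 / 5 = -0.8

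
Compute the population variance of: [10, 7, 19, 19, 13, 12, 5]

25.2653

Step 1: Compute the mean: (10 + 7 + 19 + 19 + 13 + 12 + 5) / 7 = 12.1429
Step 2: Compute squared deviations from the mean:
  (10 - 12.1429)^2 = 4.5918
  (7 - 12.1429)^2 = 26.449
  (19 - 12.1429)^2 = 47.0204
  (19 - 12.1429)^2 = 47.0204
  (13 - 12.1429)^2 = 0.7347
  (12 - 12.1429)^2 = 0.0204
  (5 - 12.1429)^2 = 51.0204
Step 3: Sum of squared deviations = 176.8571
Step 4: Population variance = 176.8571 / 7 = 25.2653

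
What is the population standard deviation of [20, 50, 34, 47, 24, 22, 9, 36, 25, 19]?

12.2817

Step 1: Compute the mean: 28.6
Step 2: Sum of squared deviations from the mean: 1508.4
Step 3: Population variance = 1508.4 / 10 = 150.84
Step 4: Standard deviation = sqrt(150.84) = 12.2817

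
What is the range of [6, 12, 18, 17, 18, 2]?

16

Step 1: Identify the maximum value: max = 18
Step 2: Identify the minimum value: min = 2
Step 3: Range = max - min = 18 - 2 = 16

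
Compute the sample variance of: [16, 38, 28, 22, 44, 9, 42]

181.9524

Step 1: Compute the mean: (16 + 38 + 28 + 22 + 44 + 9 + 42) / 7 = 28.4286
Step 2: Compute squared deviations from the mean:
  (16 - 28.4286)^2 = 154.4694
  (38 - 28.4286)^2 = 91.6122
  (28 - 28.4286)^2 = 0.1837
  (22 - 28.4286)^2 = 41.3265
  (44 - 28.4286)^2 = 242.4694
  (9 - 28.4286)^2 = 377.4694
  (42 - 28.4286)^2 = 184.1837
Step 3: Sum of squared deviations = 1091.7143
Step 4: Sample variance = 1091.7143 / 6 = 181.9524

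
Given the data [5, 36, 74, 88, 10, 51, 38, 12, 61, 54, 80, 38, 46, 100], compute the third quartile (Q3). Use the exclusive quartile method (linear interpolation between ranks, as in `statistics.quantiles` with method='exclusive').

75.5

Step 1: Sort the data: [5, 10, 12, 36, 38, 38, 46, 51, 54, 61, 74, 80, 88, 100]
Step 2: n = 14
Step 3: Using the exclusive quartile method:
  Q1 = 30
  Q2 (median) = 48.5
  Q3 = 75.5
  IQR = Q3 - Q1 = 75.5 - 30 = 45.5
Step 4: Q3 = 75.5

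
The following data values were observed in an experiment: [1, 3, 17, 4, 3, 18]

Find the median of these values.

3.5

Step 1: Sort the data in ascending order: [1, 3, 3, 4, 17, 18]
Step 2: The number of values is n = 6.
Step 3: Since n is even, the median is the average of positions 3 and 4:
  Median = (3 + 4) / 2 = 3.5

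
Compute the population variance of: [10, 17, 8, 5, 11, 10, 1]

21.551

Step 1: Compute the mean: (10 + 17 + 8 + 5 + 11 + 10 + 1) / 7 = 8.8571
Step 2: Compute squared deviations from the mean:
  (10 - 8.8571)^2 = 1.3061
  (17 - 8.8571)^2 = 66.3061
  (8 - 8.8571)^2 = 0.7347
  (5 - 8.8571)^2 = 14.8776
  (11 - 8.8571)^2 = 4.5918
  (10 - 8.8571)^2 = 1.3061
  (1 - 8.8571)^2 = 61.7347
Step 3: Sum of squared deviations = 150.8571
Step 4: Population variance = 150.8571 / 7 = 21.551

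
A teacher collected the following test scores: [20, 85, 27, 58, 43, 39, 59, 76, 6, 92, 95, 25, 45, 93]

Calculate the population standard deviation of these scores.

28.7669

Step 1: Compute the mean: 54.5
Step 2: Sum of squared deviations from the mean: 11585.5
Step 3: Population variance = 11585.5 / 14 = 827.5357
Step 4: Standard deviation = sqrt(827.5357) = 28.7669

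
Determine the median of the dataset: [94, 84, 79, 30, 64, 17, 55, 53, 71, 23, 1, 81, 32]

55

Step 1: Sort the data in ascending order: [1, 17, 23, 30, 32, 53, 55, 64, 71, 79, 81, 84, 94]
Step 2: The number of values is n = 13.
Step 3: Since n is odd, the median is the middle value at position 7: 55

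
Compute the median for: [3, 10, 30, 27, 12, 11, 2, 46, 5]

11

Step 1: Sort the data in ascending order: [2, 3, 5, 10, 11, 12, 27, 30, 46]
Step 2: The number of values is n = 9.
Step 3: Since n is odd, the median is the middle value at position 5: 11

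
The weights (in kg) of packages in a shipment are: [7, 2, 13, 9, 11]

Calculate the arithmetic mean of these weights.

8.4

Step 1: Sum all values: 7 + 2 + 13 + 9 + 11 = 42
Step 2: Count the number of values: n = 5
Step 3: Mean = sum / n = 42 / 5 = 8.4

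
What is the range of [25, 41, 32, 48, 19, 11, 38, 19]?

37

Step 1: Identify the maximum value: max = 48
Step 2: Identify the minimum value: min = 11
Step 3: Range = max - min = 48 - 11 = 37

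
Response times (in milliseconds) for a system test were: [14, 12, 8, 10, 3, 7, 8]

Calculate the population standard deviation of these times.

3.3135

Step 1: Compute the mean: 8.8571
Step 2: Sum of squared deviations from the mean: 76.8571
Step 3: Population variance = 76.8571 / 7 = 10.9796
Step 4: Standard deviation = sqrt(10.9796) = 3.3135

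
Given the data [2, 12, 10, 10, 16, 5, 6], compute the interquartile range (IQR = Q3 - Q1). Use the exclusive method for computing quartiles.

7

Step 1: Sort the data: [2, 5, 6, 10, 10, 12, 16]
Step 2: n = 7
Step 3: Using the exclusive quartile method:
  Q1 = 5
  Q2 (median) = 10
  Q3 = 12
  IQR = Q3 - Q1 = 12 - 5 = 7
Step 4: IQR = 7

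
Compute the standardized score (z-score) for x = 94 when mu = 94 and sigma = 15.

0

Step 1: Recall the z-score formula: z = (x - mu) / sigma
Step 2: Substitute values: z = (94 - 94) / 15
Step 3: z = 0 / 15 = 0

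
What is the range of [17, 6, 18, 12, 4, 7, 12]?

14

Step 1: Identify the maximum value: max = 18
Step 2: Identify the minimum value: min = 4
Step 3: Range = max - min = 18 - 4 = 14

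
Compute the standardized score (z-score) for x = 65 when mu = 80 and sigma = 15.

-1

Step 1: Recall the z-score formula: z = (x - mu) / sigma
Step 2: Substitute values: z = (65 - 80) / 15
Step 3: z = -15 / 15 = -1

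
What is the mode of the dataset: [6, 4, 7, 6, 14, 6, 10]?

6

Step 1: Count the frequency of each value:
  4: appears 1 time(s)
  6: appears 3 time(s)
  7: appears 1 time(s)
  10: appears 1 time(s)
  14: appears 1 time(s)
Step 2: The value 6 appears most frequently (3 times).
Step 3: Mode = 6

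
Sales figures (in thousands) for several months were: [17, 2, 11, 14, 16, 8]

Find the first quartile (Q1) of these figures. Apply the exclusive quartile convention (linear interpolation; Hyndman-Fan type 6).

6.5

Step 1: Sort the data: [2, 8, 11, 14, 16, 17]
Step 2: n = 6
Step 3: Using the exclusive quartile method:
  Q1 = 6.5
  Q2 (median) = 12.5
  Q3 = 16.25
  IQR = Q3 - Q1 = 16.25 - 6.5 = 9.75
Step 4: Q1 = 6.5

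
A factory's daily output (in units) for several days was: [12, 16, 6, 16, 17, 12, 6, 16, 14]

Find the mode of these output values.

16

Step 1: Count the frequency of each value:
  6: appears 2 time(s)
  12: appears 2 time(s)
  14: appears 1 time(s)
  16: appears 3 time(s)
  17: appears 1 time(s)
Step 2: The value 16 appears most frequently (3 times).
Step 3: Mode = 16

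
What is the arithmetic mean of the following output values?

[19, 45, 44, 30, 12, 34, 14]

28.2857

Step 1: Sum all values: 19 + 45 + 44 + 30 + 12 + 34 + 14 = 198
Step 2: Count the number of values: n = 7
Step 3: Mean = sum / n = 198 / 7 = 28.2857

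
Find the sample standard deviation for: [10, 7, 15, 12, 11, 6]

3.3116

Step 1: Compute the mean: 10.1667
Step 2: Sum of squared deviations from the mean: 54.8333
Step 3: Sample variance = 54.8333 / 5 = 10.9667
Step 4: Standard deviation = sqrt(10.9667) = 3.3116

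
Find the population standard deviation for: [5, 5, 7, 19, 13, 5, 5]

5.095

Step 1: Compute the mean: 8.4286
Step 2: Sum of squared deviations from the mean: 181.7143
Step 3: Population variance = 181.7143 / 7 = 25.9592
Step 4: Standard deviation = sqrt(25.9592) = 5.095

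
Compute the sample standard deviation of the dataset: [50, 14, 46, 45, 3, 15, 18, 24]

17.6994

Step 1: Compute the mean: 26.875
Step 2: Sum of squared deviations from the mean: 2192.875
Step 3: Sample variance = 2192.875 / 7 = 313.2679
Step 4: Standard deviation = sqrt(313.2679) = 17.6994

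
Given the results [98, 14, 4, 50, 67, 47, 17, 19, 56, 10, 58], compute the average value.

40

Step 1: Sum all values: 98 + 14 + 4 + 50 + 67 + 47 + 17 + 19 + 56 + 10 + 58 = 440
Step 2: Count the number of values: n = 11
Step 3: Mean = sum / n = 440 / 11 = 40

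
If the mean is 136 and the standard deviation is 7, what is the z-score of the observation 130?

-0.8571

Step 1: Recall the z-score formula: z = (x - mu) / sigma
Step 2: Substitute values: z = (130 - 136) / 7
Step 3: z = -6 / 7 = -0.8571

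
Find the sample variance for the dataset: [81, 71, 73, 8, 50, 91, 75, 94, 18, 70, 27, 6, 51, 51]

885.9121

Step 1: Compute the mean: (81 + 71 + 73 + 8 + 50 + 91 + 75 + 94 + 18 + 70 + 27 + 6 + 51 + 51) / 14 = 54.7143
Step 2: Compute squared deviations from the mean:
  (81 - 54.7143)^2 = 690.9388
  (71 - 54.7143)^2 = 265.2245
  (73 - 54.7143)^2 = 334.3673
  (8 - 54.7143)^2 = 2182.2245
  (50 - 54.7143)^2 = 22.2245
  (91 - 54.7143)^2 = 1316.6531
  (75 - 54.7143)^2 = 411.5102
  (94 - 54.7143)^2 = 1543.3673
  (18 - 54.7143)^2 = 1347.9388
  (70 - 54.7143)^2 = 233.6531
  (27 - 54.7143)^2 = 768.0816
  (6 - 54.7143)^2 = 2373.0816
  (51 - 54.7143)^2 = 13.7959
  (51 - 54.7143)^2 = 13.7959
Step 3: Sum of squared deviations = 11516.8571
Step 4: Sample variance = 11516.8571 / 13 = 885.9121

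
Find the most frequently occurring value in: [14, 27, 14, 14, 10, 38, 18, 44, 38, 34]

14

Step 1: Count the frequency of each value:
  10: appears 1 time(s)
  14: appears 3 time(s)
  18: appears 1 time(s)
  27: appears 1 time(s)
  34: appears 1 time(s)
  38: appears 2 time(s)
  44: appears 1 time(s)
Step 2: The value 14 appears most frequently (3 times).
Step 3: Mode = 14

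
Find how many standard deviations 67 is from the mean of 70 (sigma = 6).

-0.5

Step 1: Recall the z-score formula: z = (x - mu) / sigma
Step 2: Substitute values: z = (67 - 70) / 6
Step 3: z = -3 / 6 = -0.5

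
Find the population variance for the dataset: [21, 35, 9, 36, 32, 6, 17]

130.7755

Step 1: Compute the mean: (21 + 35 + 9 + 36 + 32 + 6 + 17) / 7 = 22.2857
Step 2: Compute squared deviations from the mean:
  (21 - 22.2857)^2 = 1.6531
  (35 - 22.2857)^2 = 161.6531
  (9 - 22.2857)^2 = 176.5102
  (36 - 22.2857)^2 = 188.0816
  (32 - 22.2857)^2 = 94.3673
  (6 - 22.2857)^2 = 265.2245
  (17 - 22.2857)^2 = 27.9388
Step 3: Sum of squared deviations = 915.4286
Step 4: Population variance = 915.4286 / 7 = 130.7755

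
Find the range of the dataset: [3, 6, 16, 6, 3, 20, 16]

17

Step 1: Identify the maximum value: max = 20
Step 2: Identify the minimum value: min = 3
Step 3: Range = max - min = 20 - 3 = 17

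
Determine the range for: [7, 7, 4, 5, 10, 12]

8

Step 1: Identify the maximum value: max = 12
Step 2: Identify the minimum value: min = 4
Step 3: Range = max - min = 12 - 4 = 8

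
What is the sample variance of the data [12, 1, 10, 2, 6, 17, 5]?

32.9524

Step 1: Compute the mean: (12 + 1 + 10 + 2 + 6 + 17 + 5) / 7 = 7.5714
Step 2: Compute squared deviations from the mean:
  (12 - 7.5714)^2 = 19.6122
  (1 - 7.5714)^2 = 43.1837
  (10 - 7.5714)^2 = 5.898
  (2 - 7.5714)^2 = 31.0408
  (6 - 7.5714)^2 = 2.4694
  (17 - 7.5714)^2 = 88.898
  (5 - 7.5714)^2 = 6.6122
Step 3: Sum of squared deviations = 197.7143
Step 4: Sample variance = 197.7143 / 6 = 32.9524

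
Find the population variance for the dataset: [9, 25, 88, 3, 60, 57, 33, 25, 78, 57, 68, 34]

675.3542

Step 1: Compute the mean: (9 + 25 + 88 + 3 + 60 + 57 + 33 + 25 + 78 + 57 + 68 + 34) / 12 = 44.75
Step 2: Compute squared deviations from the mean:
  (9 - 44.75)^2 = 1278.0625
  (25 - 44.75)^2 = 390.0625
  (88 - 44.75)^2 = 1870.5625
  (3 - 44.75)^2 = 1743.0625
  (60 - 44.75)^2 = 232.5625
  (57 - 44.75)^2 = 150.0625
  (33 - 44.75)^2 = 138.0625
  (25 - 44.75)^2 = 390.0625
  (78 - 44.75)^2 = 1105.5625
  (57 - 44.75)^2 = 150.0625
  (68 - 44.75)^2 = 540.5625
  (34 - 44.75)^2 = 115.5625
Step 3: Sum of squared deviations = 8104.25
Step 4: Population variance = 8104.25 / 12 = 675.3542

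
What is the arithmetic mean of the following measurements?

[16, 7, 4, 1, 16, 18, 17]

11.2857

Step 1: Sum all values: 16 + 7 + 4 + 1 + 16 + 18 + 17 = 79
Step 2: Count the number of values: n = 7
Step 3: Mean = sum / n = 79 / 7 = 11.2857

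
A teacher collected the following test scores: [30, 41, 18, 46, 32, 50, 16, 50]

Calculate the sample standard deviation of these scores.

13.5745

Step 1: Compute the mean: 35.375
Step 2: Sum of squared deviations from the mean: 1289.875
Step 3: Sample variance = 1289.875 / 7 = 184.2679
Step 4: Standard deviation = sqrt(184.2679) = 13.5745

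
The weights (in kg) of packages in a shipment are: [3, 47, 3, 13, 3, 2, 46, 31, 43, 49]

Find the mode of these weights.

3

Step 1: Count the frequency of each value:
  2: appears 1 time(s)
  3: appears 3 time(s)
  13: appears 1 time(s)
  31: appears 1 time(s)
  43: appears 1 time(s)
  46: appears 1 time(s)
  47: appears 1 time(s)
  49: appears 1 time(s)
Step 2: The value 3 appears most frequently (3 times).
Step 3: Mode = 3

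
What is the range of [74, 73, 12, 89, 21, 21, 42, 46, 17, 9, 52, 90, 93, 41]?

84

Step 1: Identify the maximum value: max = 93
Step 2: Identify the minimum value: min = 9
Step 3: Range = max - min = 93 - 9 = 84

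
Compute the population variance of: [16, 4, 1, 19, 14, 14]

42.5556

Step 1: Compute the mean: (16 + 4 + 1 + 19 + 14 + 14) / 6 = 11.3333
Step 2: Compute squared deviations from the mean:
  (16 - 11.3333)^2 = 21.7778
  (4 - 11.3333)^2 = 53.7778
  (1 - 11.3333)^2 = 106.7778
  (19 - 11.3333)^2 = 58.7778
  (14 - 11.3333)^2 = 7.1111
  (14 - 11.3333)^2 = 7.1111
Step 3: Sum of squared deviations = 255.3333
Step 4: Population variance = 255.3333 / 6 = 42.5556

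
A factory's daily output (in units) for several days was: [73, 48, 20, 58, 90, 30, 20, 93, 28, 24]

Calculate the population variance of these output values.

738.04

Step 1: Compute the mean: (73 + 48 + 20 + 58 + 90 + 30 + 20 + 93 + 28 + 24) / 10 = 48.4
Step 2: Compute squared deviations from the mean:
  (73 - 48.4)^2 = 605.16
  (48 - 48.4)^2 = 0.16
  (20 - 48.4)^2 = 806.56
  (58 - 48.4)^2 = 92.16
  (90 - 48.4)^2 = 1730.56
  (30 - 48.4)^2 = 338.56
  (20 - 48.4)^2 = 806.56
  (93 - 48.4)^2 = 1989.16
  (28 - 48.4)^2 = 416.16
  (24 - 48.4)^2 = 595.36
Step 3: Sum of squared deviations = 7380.4
Step 4: Population variance = 7380.4 / 10 = 738.04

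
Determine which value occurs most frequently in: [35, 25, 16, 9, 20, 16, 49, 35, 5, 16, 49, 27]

16

Step 1: Count the frequency of each value:
  5: appears 1 time(s)
  9: appears 1 time(s)
  16: appears 3 time(s)
  20: appears 1 time(s)
  25: appears 1 time(s)
  27: appears 1 time(s)
  35: appears 2 time(s)
  49: appears 2 time(s)
Step 2: The value 16 appears most frequently (3 times).
Step 3: Mode = 16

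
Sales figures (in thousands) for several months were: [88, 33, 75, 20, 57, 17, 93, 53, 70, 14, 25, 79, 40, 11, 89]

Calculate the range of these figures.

82

Step 1: Identify the maximum value: max = 93
Step 2: Identify the minimum value: min = 11
Step 3: Range = max - min = 93 - 11 = 82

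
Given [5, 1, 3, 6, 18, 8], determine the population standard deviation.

5.4594

Step 1: Compute the mean: 6.8333
Step 2: Sum of squared deviations from the mean: 178.8333
Step 3: Population variance = 178.8333 / 6 = 29.8056
Step 4: Standard deviation = sqrt(29.8056) = 5.4594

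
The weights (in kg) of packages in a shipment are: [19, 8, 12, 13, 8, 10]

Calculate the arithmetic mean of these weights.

11.6667

Step 1: Sum all values: 19 + 8 + 12 + 13 + 8 + 10 = 70
Step 2: Count the number of values: n = 6
Step 3: Mean = sum / n = 70 / 6 = 11.6667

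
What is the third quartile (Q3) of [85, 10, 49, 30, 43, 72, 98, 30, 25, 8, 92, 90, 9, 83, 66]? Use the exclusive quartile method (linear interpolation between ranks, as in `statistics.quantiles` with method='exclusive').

85

Step 1: Sort the data: [8, 9, 10, 25, 30, 30, 43, 49, 66, 72, 83, 85, 90, 92, 98]
Step 2: n = 15
Step 3: Using the exclusive quartile method:
  Q1 = 25
  Q2 (median) = 49
  Q3 = 85
  IQR = Q3 - Q1 = 85 - 25 = 60
Step 4: Q3 = 85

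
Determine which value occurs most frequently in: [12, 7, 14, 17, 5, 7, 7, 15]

7

Step 1: Count the frequency of each value:
  5: appears 1 time(s)
  7: appears 3 time(s)
  12: appears 1 time(s)
  14: appears 1 time(s)
  15: appears 1 time(s)
  17: appears 1 time(s)
Step 2: The value 7 appears most frequently (3 times).
Step 3: Mode = 7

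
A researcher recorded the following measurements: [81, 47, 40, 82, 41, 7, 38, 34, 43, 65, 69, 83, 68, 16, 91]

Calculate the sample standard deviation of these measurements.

25.5054

Step 1: Compute the mean: 53.6667
Step 2: Sum of squared deviations from the mean: 9107.3333
Step 3: Sample variance = 9107.3333 / 14 = 650.5238
Step 4: Standard deviation = sqrt(650.5238) = 25.5054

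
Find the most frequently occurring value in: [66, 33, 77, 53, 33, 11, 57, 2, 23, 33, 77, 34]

33

Step 1: Count the frequency of each value:
  2: appears 1 time(s)
  11: appears 1 time(s)
  23: appears 1 time(s)
  33: appears 3 time(s)
  34: appears 1 time(s)
  53: appears 1 time(s)
  57: appears 1 time(s)
  66: appears 1 time(s)
  77: appears 2 time(s)
Step 2: The value 33 appears most frequently (3 times).
Step 3: Mode = 33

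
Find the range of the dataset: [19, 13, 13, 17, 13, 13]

6

Step 1: Identify the maximum value: max = 19
Step 2: Identify the minimum value: min = 13
Step 3: Range = max - min = 19 - 13 = 6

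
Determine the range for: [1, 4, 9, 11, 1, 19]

18

Step 1: Identify the maximum value: max = 19
Step 2: Identify the minimum value: min = 1
Step 3: Range = max - min = 19 - 1 = 18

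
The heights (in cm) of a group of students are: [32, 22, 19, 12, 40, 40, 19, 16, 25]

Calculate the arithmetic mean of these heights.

25

Step 1: Sum all values: 32 + 22 + 19 + 12 + 40 + 40 + 19 + 16 + 25 = 225
Step 2: Count the number of values: n = 9
Step 3: Mean = sum / n = 225 / 9 = 25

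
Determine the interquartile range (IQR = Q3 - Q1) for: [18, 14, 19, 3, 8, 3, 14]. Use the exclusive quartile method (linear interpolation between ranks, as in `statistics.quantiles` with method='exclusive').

15

Step 1: Sort the data: [3, 3, 8, 14, 14, 18, 19]
Step 2: n = 7
Step 3: Using the exclusive quartile method:
  Q1 = 3
  Q2 (median) = 14
  Q3 = 18
  IQR = Q3 - Q1 = 18 - 3 = 15
Step 4: IQR = 15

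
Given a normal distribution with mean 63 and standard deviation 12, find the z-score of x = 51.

-1

Step 1: Recall the z-score formula: z = (x - mu) / sigma
Step 2: Substitute values: z = (51 - 63) / 12
Step 3: z = -12 / 12 = -1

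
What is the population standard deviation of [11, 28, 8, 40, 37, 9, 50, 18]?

14.9703

Step 1: Compute the mean: 25.125
Step 2: Sum of squared deviations from the mean: 1792.875
Step 3: Population variance = 1792.875 / 8 = 224.1094
Step 4: Standard deviation = sqrt(224.1094) = 14.9703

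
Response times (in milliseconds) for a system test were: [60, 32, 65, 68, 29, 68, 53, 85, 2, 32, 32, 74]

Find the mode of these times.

32

Step 1: Count the frequency of each value:
  2: appears 1 time(s)
  29: appears 1 time(s)
  32: appears 3 time(s)
  53: appears 1 time(s)
  60: appears 1 time(s)
  65: appears 1 time(s)
  68: appears 2 time(s)
  74: appears 1 time(s)
  85: appears 1 time(s)
Step 2: The value 32 appears most frequently (3 times).
Step 3: Mode = 32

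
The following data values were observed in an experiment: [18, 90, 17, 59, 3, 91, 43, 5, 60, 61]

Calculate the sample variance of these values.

1077.5667

Step 1: Compute the mean: (18 + 90 + 17 + 59 + 3 + 91 + 43 + 5 + 60 + 61) / 10 = 44.7
Step 2: Compute squared deviations from the mean:
  (18 - 44.7)^2 = 712.89
  (90 - 44.7)^2 = 2052.09
  (17 - 44.7)^2 = 767.29
  (59 - 44.7)^2 = 204.49
  (3 - 44.7)^2 = 1738.89
  (91 - 44.7)^2 = 2143.69
  (43 - 44.7)^2 = 2.89
  (5 - 44.7)^2 = 1576.09
  (60 - 44.7)^2 = 234.09
  (61 - 44.7)^2 = 265.69
Step 3: Sum of squared deviations = 9698.1
Step 4: Sample variance = 9698.1 / 9 = 1077.5667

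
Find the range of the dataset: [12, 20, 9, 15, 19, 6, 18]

14

Step 1: Identify the maximum value: max = 20
Step 2: Identify the minimum value: min = 6
Step 3: Range = max - min = 20 - 6 = 14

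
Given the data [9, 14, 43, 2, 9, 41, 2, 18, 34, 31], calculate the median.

16

Step 1: Sort the data in ascending order: [2, 2, 9, 9, 14, 18, 31, 34, 41, 43]
Step 2: The number of values is n = 10.
Step 3: Since n is even, the median is the average of positions 5 and 6:
  Median = (14 + 18) / 2 = 16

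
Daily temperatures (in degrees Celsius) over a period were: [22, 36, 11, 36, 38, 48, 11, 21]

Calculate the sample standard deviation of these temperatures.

13.5798

Step 1: Compute the mean: 27.875
Step 2: Sum of squared deviations from the mean: 1290.875
Step 3: Sample variance = 1290.875 / 7 = 184.4107
Step 4: Standard deviation = sqrt(184.4107) = 13.5798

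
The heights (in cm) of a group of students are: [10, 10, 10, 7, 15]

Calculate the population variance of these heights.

6.64

Step 1: Compute the mean: (10 + 10 + 10 + 7 + 15) / 5 = 10.4
Step 2: Compute squared deviations from the mean:
  (10 - 10.4)^2 = 0.16
  (10 - 10.4)^2 = 0.16
  (10 - 10.4)^2 = 0.16
  (7 - 10.4)^2 = 11.56
  (15 - 10.4)^2 = 21.16
Step 3: Sum of squared deviations = 33.2
Step 4: Population variance = 33.2 / 5 = 6.64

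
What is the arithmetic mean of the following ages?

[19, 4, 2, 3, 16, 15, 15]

10.5714

Step 1: Sum all values: 19 + 4 + 2 + 3 + 16 + 15 + 15 = 74
Step 2: Count the number of values: n = 7
Step 3: Mean = sum / n = 74 / 7 = 10.5714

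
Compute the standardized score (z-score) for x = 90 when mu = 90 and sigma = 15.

0

Step 1: Recall the z-score formula: z = (x - mu) / sigma
Step 2: Substitute values: z = (90 - 90) / 15
Step 3: z = 0 / 15 = 0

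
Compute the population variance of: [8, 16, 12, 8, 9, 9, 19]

16.2449

Step 1: Compute the mean: (8 + 16 + 12 + 8 + 9 + 9 + 19) / 7 = 11.5714
Step 2: Compute squared deviations from the mean:
  (8 - 11.5714)^2 = 12.7551
  (16 - 11.5714)^2 = 19.6122
  (12 - 11.5714)^2 = 0.1837
  (8 - 11.5714)^2 = 12.7551
  (9 - 11.5714)^2 = 6.6122
  (9 - 11.5714)^2 = 6.6122
  (19 - 11.5714)^2 = 55.1837
Step 3: Sum of squared deviations = 113.7143
Step 4: Population variance = 113.7143 / 7 = 16.2449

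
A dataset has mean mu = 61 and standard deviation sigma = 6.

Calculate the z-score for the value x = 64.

0.5

Step 1: Recall the z-score formula: z = (x - mu) / sigma
Step 2: Substitute values: z = (64 - 61) / 6
Step 3: z = 3 / 6 = 0.5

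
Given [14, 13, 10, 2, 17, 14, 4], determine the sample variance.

31.2857

Step 1: Compute the mean: (14 + 13 + 10 + 2 + 17 + 14 + 4) / 7 = 10.5714
Step 2: Compute squared deviations from the mean:
  (14 - 10.5714)^2 = 11.7551
  (13 - 10.5714)^2 = 5.898
  (10 - 10.5714)^2 = 0.3265
  (2 - 10.5714)^2 = 73.4694
  (17 - 10.5714)^2 = 41.3265
  (14 - 10.5714)^2 = 11.7551
  (4 - 10.5714)^2 = 43.1837
Step 3: Sum of squared deviations = 187.7143
Step 4: Sample variance = 187.7143 / 6 = 31.2857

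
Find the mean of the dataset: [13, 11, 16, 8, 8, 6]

10.3333

Step 1: Sum all values: 13 + 11 + 16 + 8 + 8 + 6 = 62
Step 2: Count the number of values: n = 6
Step 3: Mean = sum / n = 62 / 6 = 10.3333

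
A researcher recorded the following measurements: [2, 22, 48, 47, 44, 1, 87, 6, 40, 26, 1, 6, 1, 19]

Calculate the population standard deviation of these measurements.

24.5938

Step 1: Compute the mean: 25
Step 2: Sum of squared deviations from the mean: 8468
Step 3: Population variance = 8468 / 14 = 604.8571
Step 4: Standard deviation = sqrt(604.8571) = 24.5938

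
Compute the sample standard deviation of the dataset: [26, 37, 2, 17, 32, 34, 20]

12.1518

Step 1: Compute the mean: 24
Step 2: Sum of squared deviations from the mean: 886
Step 3: Sample variance = 886 / 6 = 147.6667
Step 4: Standard deviation = sqrt(147.6667) = 12.1518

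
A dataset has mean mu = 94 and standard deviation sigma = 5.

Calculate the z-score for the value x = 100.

1.2

Step 1: Recall the z-score formula: z = (x - mu) / sigma
Step 2: Substitute values: z = (100 - 94) / 5
Step 3: z = 6 / 5 = 1.2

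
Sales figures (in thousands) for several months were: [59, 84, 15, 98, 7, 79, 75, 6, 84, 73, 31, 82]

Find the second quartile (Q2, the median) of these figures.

74

Step 1: Sort the data: [6, 7, 15, 31, 59, 73, 75, 79, 82, 84, 84, 98]
Step 2: n = 12
Step 3: Q2 is the median. Since n is even, it is the average of the values at positions 6 and 7:
  Q2 = (73 + 75) / 2 = 74
Step 4: Q2 = 74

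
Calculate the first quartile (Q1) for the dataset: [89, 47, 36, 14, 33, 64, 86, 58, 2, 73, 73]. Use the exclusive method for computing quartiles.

33

Step 1: Sort the data: [2, 14, 33, 36, 47, 58, 64, 73, 73, 86, 89]
Step 2: n = 11
Step 3: Using the exclusive quartile method:
  Q1 = 33
  Q2 (median) = 58
  Q3 = 73
  IQR = Q3 - Q1 = 73 - 33 = 40
Step 4: Q1 = 33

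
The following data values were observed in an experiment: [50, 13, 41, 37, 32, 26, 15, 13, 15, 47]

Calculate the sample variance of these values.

210.5444

Step 1: Compute the mean: (50 + 13 + 41 + 37 + 32 + 26 + 15 + 13 + 15 + 47) / 10 = 28.9
Step 2: Compute squared deviations from the mean:
  (50 - 28.9)^2 = 445.21
  (13 - 28.9)^2 = 252.81
  (41 - 28.9)^2 = 146.41
  (37 - 28.9)^2 = 65.61
  (32 - 28.9)^2 = 9.61
  (26 - 28.9)^2 = 8.41
  (15 - 28.9)^2 = 193.21
  (13 - 28.9)^2 = 252.81
  (15 - 28.9)^2 = 193.21
  (47 - 28.9)^2 = 327.61
Step 3: Sum of squared deviations = 1894.9
Step 4: Sample variance = 1894.9 / 9 = 210.5444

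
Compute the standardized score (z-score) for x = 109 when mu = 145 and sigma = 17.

-2.1176

Step 1: Recall the z-score formula: z = (x - mu) / sigma
Step 2: Substitute values: z = (109 - 145) / 17
Step 3: z = -36 / 17 = -2.1176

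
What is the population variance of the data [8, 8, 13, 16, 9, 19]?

17.8056

Step 1: Compute the mean: (8 + 8 + 13 + 16 + 9 + 19) / 6 = 12.1667
Step 2: Compute squared deviations from the mean:
  (8 - 12.1667)^2 = 17.3611
  (8 - 12.1667)^2 = 17.3611
  (13 - 12.1667)^2 = 0.6944
  (16 - 12.1667)^2 = 14.6944
  (9 - 12.1667)^2 = 10.0278
  (19 - 12.1667)^2 = 46.6944
Step 3: Sum of squared deviations = 106.8333
Step 4: Population variance = 106.8333 / 6 = 17.8056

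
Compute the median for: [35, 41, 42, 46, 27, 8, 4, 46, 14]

35

Step 1: Sort the data in ascending order: [4, 8, 14, 27, 35, 41, 42, 46, 46]
Step 2: The number of values is n = 9.
Step 3: Since n is odd, the median is the middle value at position 5: 35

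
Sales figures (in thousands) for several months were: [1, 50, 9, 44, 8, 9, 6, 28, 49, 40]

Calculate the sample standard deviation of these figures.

19.8057

Step 1: Compute the mean: 24.4
Step 2: Sum of squared deviations from the mean: 3530.4
Step 3: Sample variance = 3530.4 / 9 = 392.2667
Step 4: Standard deviation = sqrt(392.2667) = 19.8057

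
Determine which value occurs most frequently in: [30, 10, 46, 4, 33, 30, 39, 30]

30

Step 1: Count the frequency of each value:
  4: appears 1 time(s)
  10: appears 1 time(s)
  30: appears 3 time(s)
  33: appears 1 time(s)
  39: appears 1 time(s)
  46: appears 1 time(s)
Step 2: The value 30 appears most frequently (3 times).
Step 3: Mode = 30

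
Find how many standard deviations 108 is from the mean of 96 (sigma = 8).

1.5

Step 1: Recall the z-score formula: z = (x - mu) / sigma
Step 2: Substitute values: z = (108 - 96) / 8
Step 3: z = 12 / 8 = 1.5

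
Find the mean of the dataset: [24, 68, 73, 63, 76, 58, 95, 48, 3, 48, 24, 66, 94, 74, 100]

60.9333

Step 1: Sum all values: 24 + 68 + 73 + 63 + 76 + 58 + 95 + 48 + 3 + 48 + 24 + 66 + 94 + 74 + 100 = 914
Step 2: Count the number of values: n = 15
Step 3: Mean = sum / n = 914 / 15 = 60.9333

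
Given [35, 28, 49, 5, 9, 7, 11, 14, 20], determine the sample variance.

220.1944

Step 1: Compute the mean: (35 + 28 + 49 + 5 + 9 + 7 + 11 + 14 + 20) / 9 = 19.7778
Step 2: Compute squared deviations from the mean:
  (35 - 19.7778)^2 = 231.716
  (28 - 19.7778)^2 = 67.6049
  (49 - 19.7778)^2 = 853.9383
  (5 - 19.7778)^2 = 218.3827
  (9 - 19.7778)^2 = 116.1605
  (7 - 19.7778)^2 = 163.2716
  (11 - 19.7778)^2 = 77.0494
  (14 - 19.7778)^2 = 33.3827
  (20 - 19.7778)^2 = 0.0494
Step 3: Sum of squared deviations = 1761.5556
Step 4: Sample variance = 1761.5556 / 8 = 220.1944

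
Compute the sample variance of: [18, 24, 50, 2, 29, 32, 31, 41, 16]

200.75

Step 1: Compute the mean: (18 + 24 + 50 + 2 + 29 + 32 + 31 + 41 + 16) / 9 = 27
Step 2: Compute squared deviations from the mean:
  (18 - 27)^2 = 81
  (24 - 27)^2 = 9
  (50 - 27)^2 = 529
  (2 - 27)^2 = 625
  (29 - 27)^2 = 4
  (32 - 27)^2 = 25
  (31 - 27)^2 = 16
  (41 - 27)^2 = 196
  (16 - 27)^2 = 121
Step 3: Sum of squared deviations = 1606
Step 4: Sample variance = 1606 / 8 = 200.75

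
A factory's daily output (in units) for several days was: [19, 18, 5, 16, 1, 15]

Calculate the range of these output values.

18

Step 1: Identify the maximum value: max = 19
Step 2: Identify the minimum value: min = 1
Step 3: Range = max - min = 19 - 1 = 18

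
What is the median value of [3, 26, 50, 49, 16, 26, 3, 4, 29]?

26

Step 1: Sort the data in ascending order: [3, 3, 4, 16, 26, 26, 29, 49, 50]
Step 2: The number of values is n = 9.
Step 3: Since n is odd, the median is the middle value at position 5: 26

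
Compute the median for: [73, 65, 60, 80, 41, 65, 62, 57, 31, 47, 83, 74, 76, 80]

65

Step 1: Sort the data in ascending order: [31, 41, 47, 57, 60, 62, 65, 65, 73, 74, 76, 80, 80, 83]
Step 2: The number of values is n = 14.
Step 3: Since n is even, the median is the average of positions 7 and 8:
  Median = (65 + 65) / 2 = 65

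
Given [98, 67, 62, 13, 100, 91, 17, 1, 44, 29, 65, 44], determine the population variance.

1036.2431

Step 1: Compute the mean: (98 + 67 + 62 + 13 + 100 + 91 + 17 + 1 + 44 + 29 + 65 + 44) / 12 = 52.5833
Step 2: Compute squared deviations from the mean:
  (98 - 52.5833)^2 = 2062.6736
  (67 - 52.5833)^2 = 207.8403
  (62 - 52.5833)^2 = 88.6736
  (13 - 52.5833)^2 = 1566.8403
  (100 - 52.5833)^2 = 2248.3403
  (91 - 52.5833)^2 = 1475.8403
  (17 - 52.5833)^2 = 1266.1736
  (1 - 52.5833)^2 = 2660.8403
  (44 - 52.5833)^2 = 73.6736
  (29 - 52.5833)^2 = 556.1736
  (65 - 52.5833)^2 = 154.1736
  (44 - 52.5833)^2 = 73.6736
Step 3: Sum of squared deviations = 12434.9167
Step 4: Population variance = 12434.9167 / 12 = 1036.2431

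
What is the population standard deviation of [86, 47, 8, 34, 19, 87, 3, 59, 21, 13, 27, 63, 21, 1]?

27.922

Step 1: Compute the mean: 34.9286
Step 2: Sum of squared deviations from the mean: 10914.9286
Step 3: Population variance = 10914.9286 / 14 = 779.6378
Step 4: Standard deviation = sqrt(779.6378) = 27.922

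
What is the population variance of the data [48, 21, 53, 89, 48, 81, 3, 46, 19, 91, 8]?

891.1736

Step 1: Compute the mean: (48 + 21 + 53 + 89 + 48 + 81 + 3 + 46 + 19 + 91 + 8) / 11 = 46.0909
Step 2: Compute squared deviations from the mean:
  (48 - 46.0909)^2 = 3.6446
  (21 - 46.0909)^2 = 629.5537
  (53 - 46.0909)^2 = 47.7355
  (89 - 46.0909)^2 = 1841.1901
  (48 - 46.0909)^2 = 3.6446
  (81 - 46.0909)^2 = 1218.6446
  (3 - 46.0909)^2 = 1856.8264
  (46 - 46.0909)^2 = 0.0083
  (19 - 46.0909)^2 = 733.9174
  (91 - 46.0909)^2 = 2016.8264
  (8 - 46.0909)^2 = 1450.9174
Step 3: Sum of squared deviations = 9802.9091
Step 4: Population variance = 9802.9091 / 11 = 891.1736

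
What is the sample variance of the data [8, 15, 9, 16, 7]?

17.5

Step 1: Compute the mean: (8 + 15 + 9 + 16 + 7) / 5 = 11
Step 2: Compute squared deviations from the mean:
  (8 - 11)^2 = 9
  (15 - 11)^2 = 16
  (9 - 11)^2 = 4
  (16 - 11)^2 = 25
  (7 - 11)^2 = 16
Step 3: Sum of squared deviations = 70
Step 4: Sample variance = 70 / 4 = 17.5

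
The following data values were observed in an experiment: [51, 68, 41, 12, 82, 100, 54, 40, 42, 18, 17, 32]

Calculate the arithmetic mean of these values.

46.4167

Step 1: Sum all values: 51 + 68 + 41 + 12 + 82 + 100 + 54 + 40 + 42 + 18 + 17 + 32 = 557
Step 2: Count the number of values: n = 12
Step 3: Mean = sum / n = 557 / 12 = 46.4167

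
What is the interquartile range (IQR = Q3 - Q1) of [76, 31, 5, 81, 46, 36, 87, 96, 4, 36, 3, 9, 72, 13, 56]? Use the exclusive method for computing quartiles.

67

Step 1: Sort the data: [3, 4, 5, 9, 13, 31, 36, 36, 46, 56, 72, 76, 81, 87, 96]
Step 2: n = 15
Step 3: Using the exclusive quartile method:
  Q1 = 9
  Q2 (median) = 36
  Q3 = 76
  IQR = Q3 - Q1 = 76 - 9 = 67
Step 4: IQR = 67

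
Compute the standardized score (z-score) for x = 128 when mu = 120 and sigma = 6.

1.3333

Step 1: Recall the z-score formula: z = (x - mu) / sigma
Step 2: Substitute values: z = (128 - 120) / 6
Step 3: z = 8 / 6 = 1.3333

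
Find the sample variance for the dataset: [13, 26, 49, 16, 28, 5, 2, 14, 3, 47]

289.7889

Step 1: Compute the mean: (13 + 26 + 49 + 16 + 28 + 5 + 2 + 14 + 3 + 47) / 10 = 20.3
Step 2: Compute squared deviations from the mean:
  (13 - 20.3)^2 = 53.29
  (26 - 20.3)^2 = 32.49
  (49 - 20.3)^2 = 823.69
  (16 - 20.3)^2 = 18.49
  (28 - 20.3)^2 = 59.29
  (5 - 20.3)^2 = 234.09
  (2 - 20.3)^2 = 334.89
  (14 - 20.3)^2 = 39.69
  (3 - 20.3)^2 = 299.29
  (47 - 20.3)^2 = 712.89
Step 3: Sum of squared deviations = 2608.1
Step 4: Sample variance = 2608.1 / 9 = 289.7889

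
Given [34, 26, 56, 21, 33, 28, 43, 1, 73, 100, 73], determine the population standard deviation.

27.2039

Step 1: Compute the mean: 44.3636
Step 2: Sum of squared deviations from the mean: 8140.5455
Step 3: Population variance = 8140.5455 / 11 = 740.0496
Step 4: Standard deviation = sqrt(740.0496) = 27.2039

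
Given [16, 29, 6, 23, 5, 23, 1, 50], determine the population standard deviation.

14.9619

Step 1: Compute the mean: 19.125
Step 2: Sum of squared deviations from the mean: 1790.875
Step 3: Population variance = 1790.875 / 8 = 223.8594
Step 4: Standard deviation = sqrt(223.8594) = 14.9619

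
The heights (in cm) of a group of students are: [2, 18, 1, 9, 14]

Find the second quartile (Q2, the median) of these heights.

9

Step 1: Sort the data: [1, 2, 9, 14, 18]
Step 2: n = 5
Step 3: Q2 is the median. Since n is odd, it is the middle value at position 3: 9
Step 4: Q2 = 9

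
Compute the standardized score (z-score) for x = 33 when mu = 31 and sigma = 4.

0.5

Step 1: Recall the z-score formula: z = (x - mu) / sigma
Step 2: Substitute values: z = (33 - 31) / 4
Step 3: z = 2 / 4 = 0.5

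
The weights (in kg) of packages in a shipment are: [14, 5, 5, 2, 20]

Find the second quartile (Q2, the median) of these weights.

5

Step 1: Sort the data: [2, 5, 5, 14, 20]
Step 2: n = 5
Step 3: Q2 is the median. Since n is odd, it is the middle value at position 3: 5
Step 4: Q2 = 5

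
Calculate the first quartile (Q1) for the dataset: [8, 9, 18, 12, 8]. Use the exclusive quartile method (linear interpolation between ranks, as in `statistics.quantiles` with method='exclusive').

8

Step 1: Sort the data: [8, 8, 9, 12, 18]
Step 2: n = 5
Step 3: Using the exclusive quartile method:
  Q1 = 8
  Q2 (median) = 9
  Q3 = 15
  IQR = Q3 - Q1 = 15 - 8 = 7
Step 4: Q1 = 8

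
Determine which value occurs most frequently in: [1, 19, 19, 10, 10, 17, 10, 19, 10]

10

Step 1: Count the frequency of each value:
  1: appears 1 time(s)
  10: appears 4 time(s)
  17: appears 1 time(s)
  19: appears 3 time(s)
Step 2: The value 10 appears most frequently (4 times).
Step 3: Mode = 10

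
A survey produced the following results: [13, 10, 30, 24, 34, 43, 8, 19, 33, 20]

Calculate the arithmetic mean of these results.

23.4

Step 1: Sum all values: 13 + 10 + 30 + 24 + 34 + 43 + 8 + 19 + 33 + 20 = 234
Step 2: Count the number of values: n = 10
Step 3: Mean = sum / n = 234 / 10 = 23.4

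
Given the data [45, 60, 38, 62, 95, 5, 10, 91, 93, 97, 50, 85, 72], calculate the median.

62

Step 1: Sort the data in ascending order: [5, 10, 38, 45, 50, 60, 62, 72, 85, 91, 93, 95, 97]
Step 2: The number of values is n = 13.
Step 3: Since n is odd, the median is the middle value at position 7: 62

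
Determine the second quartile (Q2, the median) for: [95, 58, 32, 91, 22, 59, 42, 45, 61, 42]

51.5

Step 1: Sort the data: [22, 32, 42, 42, 45, 58, 59, 61, 91, 95]
Step 2: n = 10
Step 3: Q2 is the median. Since n is even, it is the average of the values at positions 5 and 6:
  Q2 = (45 + 58) / 2 = 51.5
Step 4: Q2 = 51.5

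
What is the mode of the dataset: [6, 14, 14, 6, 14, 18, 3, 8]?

14

Step 1: Count the frequency of each value:
  3: appears 1 time(s)
  6: appears 2 time(s)
  8: appears 1 time(s)
  14: appears 3 time(s)
  18: appears 1 time(s)
Step 2: The value 14 appears most frequently (3 times).
Step 3: Mode = 14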